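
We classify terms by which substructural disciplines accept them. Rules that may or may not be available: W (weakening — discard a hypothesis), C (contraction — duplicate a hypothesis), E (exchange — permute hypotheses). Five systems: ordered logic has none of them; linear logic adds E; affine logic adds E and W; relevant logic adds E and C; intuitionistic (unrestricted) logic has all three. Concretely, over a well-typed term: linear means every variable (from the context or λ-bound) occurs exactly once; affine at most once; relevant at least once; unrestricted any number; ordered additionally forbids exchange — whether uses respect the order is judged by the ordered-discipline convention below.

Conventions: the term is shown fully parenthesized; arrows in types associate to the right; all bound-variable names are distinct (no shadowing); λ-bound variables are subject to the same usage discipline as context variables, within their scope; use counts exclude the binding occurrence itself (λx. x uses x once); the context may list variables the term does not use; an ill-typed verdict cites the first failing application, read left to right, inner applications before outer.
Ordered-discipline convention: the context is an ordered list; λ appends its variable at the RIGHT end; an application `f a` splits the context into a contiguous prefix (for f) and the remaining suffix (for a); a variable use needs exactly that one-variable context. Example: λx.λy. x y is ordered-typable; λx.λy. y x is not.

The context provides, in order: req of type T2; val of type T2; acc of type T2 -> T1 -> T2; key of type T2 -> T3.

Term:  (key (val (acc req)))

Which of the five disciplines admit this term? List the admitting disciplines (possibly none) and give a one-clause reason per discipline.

admitting disciplines: none
variable uses: req: 1, val: 1, acc: 1, key: 1
use order (left to right): key, val, acc, req
typing: ill-typed: applying a non-function (T2)
ordered: ✗ — a type mismatch blocks all five
linear: ✗ — the type mismatch rejects it
affine: ✗ — not simply typable
relevant: ✗ — fails simple typing
unrestricted: ✗ — a type mismatch blocks all five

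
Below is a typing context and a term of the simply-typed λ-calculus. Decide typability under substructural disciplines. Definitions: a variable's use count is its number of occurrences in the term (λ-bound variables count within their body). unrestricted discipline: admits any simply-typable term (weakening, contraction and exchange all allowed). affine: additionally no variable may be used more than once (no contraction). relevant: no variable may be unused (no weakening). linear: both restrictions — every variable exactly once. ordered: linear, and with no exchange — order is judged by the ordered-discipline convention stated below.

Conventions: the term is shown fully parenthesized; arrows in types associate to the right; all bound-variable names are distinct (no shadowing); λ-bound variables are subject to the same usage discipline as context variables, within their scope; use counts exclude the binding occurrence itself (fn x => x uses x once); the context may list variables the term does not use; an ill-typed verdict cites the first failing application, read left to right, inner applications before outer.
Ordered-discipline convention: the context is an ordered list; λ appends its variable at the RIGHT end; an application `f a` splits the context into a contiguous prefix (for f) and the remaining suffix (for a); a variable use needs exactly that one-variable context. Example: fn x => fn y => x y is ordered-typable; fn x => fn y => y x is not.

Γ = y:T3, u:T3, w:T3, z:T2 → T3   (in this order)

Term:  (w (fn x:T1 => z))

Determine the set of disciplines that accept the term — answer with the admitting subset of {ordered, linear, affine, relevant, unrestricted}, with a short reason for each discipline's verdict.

admitting disciplines: none
usage: y=0; u=0; w=1; z=1; x [bound]=0
left-to-right use order: w, z
typing: ill-typed: applying a non-function (T3)
ordered ✗ (the type mismatch rejects it)
linear ✗ (not simply typable)
affine ✗ (fails simple typing)
relevant ✗ (a type mismatch blocks all five)
unrestricted ✗ (the type mismatch rejects it)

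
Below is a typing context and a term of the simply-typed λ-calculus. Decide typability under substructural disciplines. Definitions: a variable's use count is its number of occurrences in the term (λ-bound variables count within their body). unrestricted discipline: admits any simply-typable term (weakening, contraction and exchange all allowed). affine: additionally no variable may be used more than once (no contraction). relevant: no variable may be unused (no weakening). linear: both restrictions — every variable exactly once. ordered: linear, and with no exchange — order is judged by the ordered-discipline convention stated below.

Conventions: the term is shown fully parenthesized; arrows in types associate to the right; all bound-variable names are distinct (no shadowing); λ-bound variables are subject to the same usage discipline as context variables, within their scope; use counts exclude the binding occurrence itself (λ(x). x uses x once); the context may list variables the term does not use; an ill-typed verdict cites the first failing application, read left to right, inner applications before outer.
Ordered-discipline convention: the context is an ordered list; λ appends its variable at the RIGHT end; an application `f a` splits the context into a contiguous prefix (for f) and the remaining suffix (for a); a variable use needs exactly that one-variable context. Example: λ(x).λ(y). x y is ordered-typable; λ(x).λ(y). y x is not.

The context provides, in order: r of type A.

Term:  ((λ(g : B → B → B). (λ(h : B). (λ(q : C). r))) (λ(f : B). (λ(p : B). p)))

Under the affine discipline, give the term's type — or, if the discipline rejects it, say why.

term : B → C → A
use counts: r ×1; g (λ-bound) ×0; h (λ-bound) ×0; q (λ-bound) ×0; f (λ-bound) ×0; p (λ-bound) ×1
use order (left to right): r, p
typing: well-typed — term : B → C → A
per-discipline verdicts: ordered ✗; linear ✗; affine ✓; relevant ✗; unrestricted ✓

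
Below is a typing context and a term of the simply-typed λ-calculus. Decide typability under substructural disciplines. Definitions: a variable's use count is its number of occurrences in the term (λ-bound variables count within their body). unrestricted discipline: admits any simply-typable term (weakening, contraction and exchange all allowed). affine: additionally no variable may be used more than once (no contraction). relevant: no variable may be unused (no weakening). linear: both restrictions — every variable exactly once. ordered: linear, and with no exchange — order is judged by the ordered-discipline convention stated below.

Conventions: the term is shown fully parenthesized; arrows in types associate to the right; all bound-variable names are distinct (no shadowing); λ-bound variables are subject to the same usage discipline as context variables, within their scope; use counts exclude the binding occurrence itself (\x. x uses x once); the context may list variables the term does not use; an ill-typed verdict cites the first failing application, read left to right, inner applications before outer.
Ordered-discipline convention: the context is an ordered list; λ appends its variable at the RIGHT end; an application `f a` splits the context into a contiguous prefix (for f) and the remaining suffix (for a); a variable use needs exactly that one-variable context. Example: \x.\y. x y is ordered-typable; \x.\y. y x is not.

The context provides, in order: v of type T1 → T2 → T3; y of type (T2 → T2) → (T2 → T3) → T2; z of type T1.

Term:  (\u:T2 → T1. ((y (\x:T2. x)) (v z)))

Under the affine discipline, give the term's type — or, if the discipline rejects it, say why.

term : (T2 → T1) → T2
usage: v: 1, y: 1, z: 1, u [bound]: 0, x [bound]: 1
uses in reading order: y, x, v, z
typing: well-typed at (T2 → T1) → T2
all disciplines: ordered ✗, linear ✗, affine ✓, relevant ✗, unrestricted ✓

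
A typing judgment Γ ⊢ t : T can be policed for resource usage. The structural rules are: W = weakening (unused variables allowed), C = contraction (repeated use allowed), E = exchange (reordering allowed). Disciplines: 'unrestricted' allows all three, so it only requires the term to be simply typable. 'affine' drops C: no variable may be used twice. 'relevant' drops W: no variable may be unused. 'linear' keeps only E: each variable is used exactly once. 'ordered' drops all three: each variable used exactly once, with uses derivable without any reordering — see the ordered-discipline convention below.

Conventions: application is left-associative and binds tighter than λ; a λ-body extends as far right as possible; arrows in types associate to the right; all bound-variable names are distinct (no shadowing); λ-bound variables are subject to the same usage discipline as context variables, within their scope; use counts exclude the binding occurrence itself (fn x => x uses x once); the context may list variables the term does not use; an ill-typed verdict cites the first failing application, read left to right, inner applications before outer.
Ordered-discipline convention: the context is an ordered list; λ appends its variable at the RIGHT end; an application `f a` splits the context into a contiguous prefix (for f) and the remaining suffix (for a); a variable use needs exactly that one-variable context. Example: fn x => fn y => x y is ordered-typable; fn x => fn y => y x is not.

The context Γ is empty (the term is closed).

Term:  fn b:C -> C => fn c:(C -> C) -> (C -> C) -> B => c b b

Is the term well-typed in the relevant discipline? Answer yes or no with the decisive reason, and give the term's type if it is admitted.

yes — b, c: all used, weakening unneeded; term : (C -> C) -> ((C -> C) -> (C -> C) -> B) -> B
counts: b (λ-bound): 2, c (λ-bound): 1
use order (left to right): c, b, b
typing: well-typed at (C -> C) -> ((C -> C) -> (C -> C) -> B) -> B
summary: ordered ✗, linear ✗, affine ✗, relevant ✓, unrestricted ✓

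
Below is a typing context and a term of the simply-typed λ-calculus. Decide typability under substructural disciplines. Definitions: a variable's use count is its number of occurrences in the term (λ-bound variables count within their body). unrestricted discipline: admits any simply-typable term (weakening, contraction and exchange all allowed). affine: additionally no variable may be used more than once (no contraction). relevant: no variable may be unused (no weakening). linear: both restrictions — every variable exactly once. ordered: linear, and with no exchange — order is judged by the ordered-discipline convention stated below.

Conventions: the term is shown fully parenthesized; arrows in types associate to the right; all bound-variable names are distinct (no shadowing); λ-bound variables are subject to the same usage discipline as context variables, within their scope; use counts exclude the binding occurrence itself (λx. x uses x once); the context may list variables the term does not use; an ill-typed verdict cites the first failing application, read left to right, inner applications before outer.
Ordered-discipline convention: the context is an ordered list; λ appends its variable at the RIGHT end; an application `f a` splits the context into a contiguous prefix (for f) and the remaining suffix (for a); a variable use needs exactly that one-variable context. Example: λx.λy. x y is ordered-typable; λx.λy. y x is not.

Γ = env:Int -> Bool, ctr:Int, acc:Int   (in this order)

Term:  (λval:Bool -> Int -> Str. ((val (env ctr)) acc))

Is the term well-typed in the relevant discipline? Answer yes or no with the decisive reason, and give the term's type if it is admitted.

yes — at least one use each (env, ctr, acc, val); term : (Bool -> Int -> Str) -> Str
use counts: env: 1, ctr: 1, acc: 1, val [bound]: 1
left-to-right use order: val, env, ctr, acc
typing: well-typed — term : (Bool -> Int -> Str) -> Str
summary: ordered ✗ | linear ✓ | affine ✓ | relevant ✓ | unrestricted ✓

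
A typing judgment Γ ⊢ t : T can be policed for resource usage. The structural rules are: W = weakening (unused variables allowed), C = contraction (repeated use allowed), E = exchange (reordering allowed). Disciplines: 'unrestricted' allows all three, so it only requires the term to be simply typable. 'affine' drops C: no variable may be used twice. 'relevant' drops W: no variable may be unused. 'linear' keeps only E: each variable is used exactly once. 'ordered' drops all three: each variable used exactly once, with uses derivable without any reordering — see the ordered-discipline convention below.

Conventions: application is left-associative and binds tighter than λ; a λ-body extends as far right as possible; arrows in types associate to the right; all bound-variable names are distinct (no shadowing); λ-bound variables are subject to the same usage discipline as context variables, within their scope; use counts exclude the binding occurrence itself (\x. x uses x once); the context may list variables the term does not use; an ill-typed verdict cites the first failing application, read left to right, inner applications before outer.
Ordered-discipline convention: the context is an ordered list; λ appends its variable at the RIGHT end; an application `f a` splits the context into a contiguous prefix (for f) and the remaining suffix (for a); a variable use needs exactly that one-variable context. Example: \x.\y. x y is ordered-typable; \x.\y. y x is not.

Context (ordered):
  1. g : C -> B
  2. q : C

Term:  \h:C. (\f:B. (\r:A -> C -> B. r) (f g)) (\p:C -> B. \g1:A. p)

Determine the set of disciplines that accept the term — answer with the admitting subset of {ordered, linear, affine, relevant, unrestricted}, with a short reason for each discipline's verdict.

admitted in: none
counts: g ×1, q ×0, h [bound] ×0, f [bound] ×1, r [bound] ×1, p [bound] ×1, g1 [bound] ×0
left-to-right use order: r, f, g, p
typing: ill-typed: can't apply a value of type B
ordered ✗ (not simply typable)
linear ✗ (fails simple typing)
affine ✗ (a type mismatch blocks all five)
relevant ✗ (the type mismatch rejects it)
unrestricted ✗ (not simply typable)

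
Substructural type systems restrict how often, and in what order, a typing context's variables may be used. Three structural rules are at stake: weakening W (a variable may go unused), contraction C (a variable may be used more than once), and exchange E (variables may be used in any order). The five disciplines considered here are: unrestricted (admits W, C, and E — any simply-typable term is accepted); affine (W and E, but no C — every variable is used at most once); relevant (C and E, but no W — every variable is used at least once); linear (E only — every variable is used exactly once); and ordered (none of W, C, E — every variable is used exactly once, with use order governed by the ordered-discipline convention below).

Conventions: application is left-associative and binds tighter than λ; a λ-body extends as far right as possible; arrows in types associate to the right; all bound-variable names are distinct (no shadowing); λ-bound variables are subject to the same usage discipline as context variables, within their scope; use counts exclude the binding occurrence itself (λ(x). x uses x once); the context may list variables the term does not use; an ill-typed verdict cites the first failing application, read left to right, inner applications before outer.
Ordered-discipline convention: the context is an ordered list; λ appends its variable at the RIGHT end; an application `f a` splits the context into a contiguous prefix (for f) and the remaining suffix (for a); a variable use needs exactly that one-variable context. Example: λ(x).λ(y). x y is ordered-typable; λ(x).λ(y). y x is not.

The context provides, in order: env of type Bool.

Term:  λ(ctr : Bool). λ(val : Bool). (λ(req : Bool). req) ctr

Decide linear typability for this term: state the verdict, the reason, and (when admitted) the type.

no — unused: env, val — weakening required
use counts: env ×0, ctr (λ-bound) ×1, val (λ-bound) ×0, req (λ-bound) ×1
left-to-right use order: req, ctr
typing: the term checks, with type Bool -> Bool -> Bool
summary: ordered ✗ | linear ✗ | affine ✓ | relevant ✗ | unrestricted ✓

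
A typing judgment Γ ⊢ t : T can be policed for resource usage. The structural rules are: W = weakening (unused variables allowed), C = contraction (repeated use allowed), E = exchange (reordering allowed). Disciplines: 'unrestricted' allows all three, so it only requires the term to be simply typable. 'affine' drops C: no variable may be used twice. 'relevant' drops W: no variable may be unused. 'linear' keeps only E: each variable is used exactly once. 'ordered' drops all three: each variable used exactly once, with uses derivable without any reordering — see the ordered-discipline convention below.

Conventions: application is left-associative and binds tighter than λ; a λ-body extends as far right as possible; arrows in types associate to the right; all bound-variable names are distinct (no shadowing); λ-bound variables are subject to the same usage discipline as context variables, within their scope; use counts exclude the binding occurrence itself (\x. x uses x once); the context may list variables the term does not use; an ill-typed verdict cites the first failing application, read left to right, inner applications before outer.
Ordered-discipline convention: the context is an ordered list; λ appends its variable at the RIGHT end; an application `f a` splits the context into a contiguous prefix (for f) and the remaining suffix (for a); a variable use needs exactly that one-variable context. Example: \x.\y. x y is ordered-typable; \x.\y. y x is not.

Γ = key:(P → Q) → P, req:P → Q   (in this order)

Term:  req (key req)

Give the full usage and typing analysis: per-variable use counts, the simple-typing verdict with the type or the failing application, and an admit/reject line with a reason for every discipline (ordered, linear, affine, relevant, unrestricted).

variable uses: key ×1, req ×2
uses in reading order: req, key, req
typing: well-typed at Q
ordered: ✗ — req ×2 used more than once (contraction)
linear: ✗ — req ×2 used more than once (contraction)
affine: ✗ — req ×2 used more than once (contraction)
relevant: ✓ — every one of key, req appears
unrestricted: ✓ — simply typable at Q; W, C, E all held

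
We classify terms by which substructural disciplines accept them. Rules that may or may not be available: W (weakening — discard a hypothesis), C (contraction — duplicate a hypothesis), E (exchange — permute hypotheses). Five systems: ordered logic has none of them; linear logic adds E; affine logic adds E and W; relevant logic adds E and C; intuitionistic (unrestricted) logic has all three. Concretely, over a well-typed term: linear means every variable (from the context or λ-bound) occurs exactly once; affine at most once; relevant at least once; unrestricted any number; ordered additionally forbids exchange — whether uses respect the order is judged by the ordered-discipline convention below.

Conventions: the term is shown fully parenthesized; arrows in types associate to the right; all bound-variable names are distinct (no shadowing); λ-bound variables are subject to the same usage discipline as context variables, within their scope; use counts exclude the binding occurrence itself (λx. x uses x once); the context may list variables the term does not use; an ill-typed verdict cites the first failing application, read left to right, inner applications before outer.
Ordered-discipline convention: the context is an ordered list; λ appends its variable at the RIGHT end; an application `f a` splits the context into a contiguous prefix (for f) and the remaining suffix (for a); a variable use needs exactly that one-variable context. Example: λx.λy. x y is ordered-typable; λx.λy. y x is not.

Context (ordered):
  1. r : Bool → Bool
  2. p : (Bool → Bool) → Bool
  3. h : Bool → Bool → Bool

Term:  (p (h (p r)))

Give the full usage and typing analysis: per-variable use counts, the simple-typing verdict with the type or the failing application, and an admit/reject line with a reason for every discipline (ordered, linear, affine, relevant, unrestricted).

usage: r ×1; p ×2; h ×1
uses in reading order: p, h, p, r
typing: well-typed — term : Bool
ordered ✗ (needs contraction — p ×2)
linear ✗ (needs contraction — p ×2)
affine ✗ (needs contraction — p ×2)
relevant ✓ (at least one use each (r, p, h))
unrestricted ✓ (simply typable at Bool; W, C, E all held)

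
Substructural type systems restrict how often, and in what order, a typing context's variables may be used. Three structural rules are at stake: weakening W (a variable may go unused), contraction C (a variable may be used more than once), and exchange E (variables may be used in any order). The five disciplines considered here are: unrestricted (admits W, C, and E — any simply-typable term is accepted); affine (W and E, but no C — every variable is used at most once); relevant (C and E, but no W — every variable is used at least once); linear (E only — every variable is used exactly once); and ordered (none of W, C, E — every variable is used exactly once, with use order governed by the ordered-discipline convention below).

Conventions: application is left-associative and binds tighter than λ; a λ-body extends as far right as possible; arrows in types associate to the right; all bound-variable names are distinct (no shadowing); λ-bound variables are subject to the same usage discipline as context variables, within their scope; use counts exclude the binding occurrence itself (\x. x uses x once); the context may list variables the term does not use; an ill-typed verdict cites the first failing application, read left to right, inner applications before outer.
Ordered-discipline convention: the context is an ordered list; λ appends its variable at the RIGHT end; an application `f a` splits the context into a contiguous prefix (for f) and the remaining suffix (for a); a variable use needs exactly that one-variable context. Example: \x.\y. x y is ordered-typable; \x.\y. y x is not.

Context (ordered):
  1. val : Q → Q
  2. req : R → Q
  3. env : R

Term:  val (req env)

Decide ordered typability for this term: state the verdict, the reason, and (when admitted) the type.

yes — one use each (val, req, env); ordered split holds; term : Q
counts: val: 1, req: 1, env: 1
left-to-right use order: val, req, env
typing: ✓ — Q
all disciplines: ordered ✓ · linear ✓ · affine ✓ · relevant ✓ · unrestricted ✓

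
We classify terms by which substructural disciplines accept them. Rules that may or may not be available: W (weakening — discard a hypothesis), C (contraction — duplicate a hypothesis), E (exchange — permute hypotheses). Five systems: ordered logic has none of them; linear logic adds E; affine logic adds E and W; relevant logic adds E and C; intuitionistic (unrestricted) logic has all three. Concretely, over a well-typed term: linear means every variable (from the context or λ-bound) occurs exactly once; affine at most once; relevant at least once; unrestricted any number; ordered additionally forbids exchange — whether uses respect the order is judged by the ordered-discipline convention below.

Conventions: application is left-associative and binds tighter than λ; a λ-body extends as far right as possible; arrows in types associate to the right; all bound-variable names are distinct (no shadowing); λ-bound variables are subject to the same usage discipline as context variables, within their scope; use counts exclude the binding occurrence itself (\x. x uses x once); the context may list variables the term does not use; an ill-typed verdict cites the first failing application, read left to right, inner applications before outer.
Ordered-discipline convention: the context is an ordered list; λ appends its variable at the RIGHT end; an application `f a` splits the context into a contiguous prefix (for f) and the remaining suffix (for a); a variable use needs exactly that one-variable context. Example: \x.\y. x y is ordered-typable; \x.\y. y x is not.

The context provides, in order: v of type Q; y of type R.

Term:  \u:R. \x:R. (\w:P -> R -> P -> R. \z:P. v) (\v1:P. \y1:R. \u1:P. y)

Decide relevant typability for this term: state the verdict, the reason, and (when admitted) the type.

no — unused: u, x, w, z, v1, y1, u1 — weakening required
usage: v: 1×; y: 1×; u (λ-bound): 0×; x (λ-bound): 0×; w (λ-bound): 0×; z (λ-bound): 0×; v1 (λ-bound): 0×; y1 (λ-bound): 0×; u1 (λ-bound): 0×
order of uses: v, y
typing: well-typed at R -> R -> P -> Q
summary: ordered ✗; linear ✗; affine ✓; relevant ✗; unrestricted ✓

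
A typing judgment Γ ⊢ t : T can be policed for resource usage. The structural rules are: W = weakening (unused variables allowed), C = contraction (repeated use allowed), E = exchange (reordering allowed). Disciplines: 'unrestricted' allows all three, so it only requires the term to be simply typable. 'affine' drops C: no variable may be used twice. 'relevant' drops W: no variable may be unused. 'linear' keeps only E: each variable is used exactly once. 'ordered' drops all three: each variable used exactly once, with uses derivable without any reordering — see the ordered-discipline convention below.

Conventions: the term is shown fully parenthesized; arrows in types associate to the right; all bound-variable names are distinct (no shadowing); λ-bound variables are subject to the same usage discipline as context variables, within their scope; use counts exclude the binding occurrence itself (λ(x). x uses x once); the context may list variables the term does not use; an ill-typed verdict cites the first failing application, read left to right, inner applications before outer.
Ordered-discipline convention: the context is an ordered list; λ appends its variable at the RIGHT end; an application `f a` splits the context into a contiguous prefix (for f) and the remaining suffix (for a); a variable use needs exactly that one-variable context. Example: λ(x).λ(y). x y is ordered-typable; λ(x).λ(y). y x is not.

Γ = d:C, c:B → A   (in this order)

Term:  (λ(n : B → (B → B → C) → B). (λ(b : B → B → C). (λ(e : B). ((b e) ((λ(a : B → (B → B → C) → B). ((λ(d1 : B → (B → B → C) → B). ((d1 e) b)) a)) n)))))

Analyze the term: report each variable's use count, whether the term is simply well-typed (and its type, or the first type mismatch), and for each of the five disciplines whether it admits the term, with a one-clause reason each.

counts: d=0, c=0, n (λ-bound)=1, b (λ-bound)=2, e (λ-bound)=2, a (λ-bound)=1, d1 (λ-bound)=1
use order (left to right): b, e, d1, e, b, a, n
typing: the term checks, with type (B → (B → B → C) → B) → (B → B → C) → B → C
ordered: ✗, b ×2, e ×2 used more than once (contraction); unused: d, c — weakening required
linear: ✗, b ×2, e ×2 used more than once (contraction); unused: d, c — weakening required
affine: ✗, b ×2, e ×2 used more than once (contraction)
relevant: ✗, unused: d, c — weakening required
unrestricted: ✓, simply typable at (B → (B → B → C) → B) → (B → B → C) → B → C; W, C, E all held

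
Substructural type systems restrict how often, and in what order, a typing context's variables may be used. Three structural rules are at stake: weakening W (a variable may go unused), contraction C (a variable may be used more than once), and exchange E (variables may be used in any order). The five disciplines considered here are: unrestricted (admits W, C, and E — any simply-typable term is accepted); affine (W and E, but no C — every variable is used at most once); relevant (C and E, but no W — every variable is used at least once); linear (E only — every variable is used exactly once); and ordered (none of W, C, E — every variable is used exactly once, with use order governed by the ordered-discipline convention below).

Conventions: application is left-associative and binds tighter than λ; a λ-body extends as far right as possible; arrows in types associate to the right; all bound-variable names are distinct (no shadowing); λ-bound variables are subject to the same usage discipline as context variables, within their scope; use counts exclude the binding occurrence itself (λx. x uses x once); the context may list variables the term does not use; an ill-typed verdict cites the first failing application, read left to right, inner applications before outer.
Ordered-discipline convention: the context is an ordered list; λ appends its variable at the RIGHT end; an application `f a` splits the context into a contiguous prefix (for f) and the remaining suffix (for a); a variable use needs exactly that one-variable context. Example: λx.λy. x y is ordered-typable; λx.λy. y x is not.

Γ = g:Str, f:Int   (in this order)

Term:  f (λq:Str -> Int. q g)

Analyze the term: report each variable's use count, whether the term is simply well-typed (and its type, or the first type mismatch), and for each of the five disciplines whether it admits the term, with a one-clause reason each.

usage: g=1; f=1; q [bound]=1
use order (left to right): f, q, g
typing: ill-typed: non-arrow in function slot: Int
ordered: ✗, fails simple typing
linear: ✗, a type mismatch blocks all five
affine: ✗, the type mismatch rejects it
relevant: ✗, not simply typable
unrestricted: ✗, fails simple typing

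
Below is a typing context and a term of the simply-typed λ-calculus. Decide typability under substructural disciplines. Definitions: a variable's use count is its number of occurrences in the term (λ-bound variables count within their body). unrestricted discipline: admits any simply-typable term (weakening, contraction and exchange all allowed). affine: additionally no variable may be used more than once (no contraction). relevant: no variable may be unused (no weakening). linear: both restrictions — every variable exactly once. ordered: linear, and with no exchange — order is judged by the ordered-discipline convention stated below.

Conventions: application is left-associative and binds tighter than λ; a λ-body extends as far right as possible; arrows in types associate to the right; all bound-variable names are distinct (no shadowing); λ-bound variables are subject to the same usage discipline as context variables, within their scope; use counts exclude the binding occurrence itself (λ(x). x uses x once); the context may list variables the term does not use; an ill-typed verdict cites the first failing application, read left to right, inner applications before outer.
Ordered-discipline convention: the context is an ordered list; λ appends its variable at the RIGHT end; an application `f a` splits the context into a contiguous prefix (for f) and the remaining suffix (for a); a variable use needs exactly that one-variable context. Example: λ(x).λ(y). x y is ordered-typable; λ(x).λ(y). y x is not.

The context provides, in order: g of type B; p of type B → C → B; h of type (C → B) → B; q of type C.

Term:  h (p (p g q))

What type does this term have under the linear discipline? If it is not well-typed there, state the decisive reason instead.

not well-typed under linear — uses contraction: p ×2
use counts: g=1, p=2, h=1, q=1
use order (left to right): h, p, p, g, q
typing: well-typed — term : B
per-discipline verdicts: ordered ✗; linear ✗; affine ✗; relevant ✓; unrestricted ✓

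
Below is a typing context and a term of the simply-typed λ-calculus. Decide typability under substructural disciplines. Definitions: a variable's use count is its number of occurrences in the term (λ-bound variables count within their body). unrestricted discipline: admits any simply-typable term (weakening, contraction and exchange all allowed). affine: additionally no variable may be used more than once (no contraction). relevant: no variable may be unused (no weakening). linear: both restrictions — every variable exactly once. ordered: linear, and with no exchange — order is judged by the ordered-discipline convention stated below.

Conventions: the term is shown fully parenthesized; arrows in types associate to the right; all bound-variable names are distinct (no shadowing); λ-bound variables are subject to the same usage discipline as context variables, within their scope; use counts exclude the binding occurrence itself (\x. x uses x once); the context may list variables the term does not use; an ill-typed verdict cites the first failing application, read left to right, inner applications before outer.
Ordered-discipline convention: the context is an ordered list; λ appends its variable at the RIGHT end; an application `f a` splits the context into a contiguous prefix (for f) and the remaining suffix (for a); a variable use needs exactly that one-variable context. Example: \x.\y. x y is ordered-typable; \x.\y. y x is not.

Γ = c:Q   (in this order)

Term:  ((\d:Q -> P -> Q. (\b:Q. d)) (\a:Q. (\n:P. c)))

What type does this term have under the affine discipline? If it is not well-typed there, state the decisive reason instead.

term : Q -> Q -> P -> Q
usage: c ×1, d [bound] ×1, b [bound] ×0, a [bound] ×0, n [bound] ×0
left-to-right use order: d, c
typing: well-typed at Q -> Q -> P -> Q
across the five disciplines: ordered ✗, linear ✗, affine ✓, relevant ✗, unrestricted ✓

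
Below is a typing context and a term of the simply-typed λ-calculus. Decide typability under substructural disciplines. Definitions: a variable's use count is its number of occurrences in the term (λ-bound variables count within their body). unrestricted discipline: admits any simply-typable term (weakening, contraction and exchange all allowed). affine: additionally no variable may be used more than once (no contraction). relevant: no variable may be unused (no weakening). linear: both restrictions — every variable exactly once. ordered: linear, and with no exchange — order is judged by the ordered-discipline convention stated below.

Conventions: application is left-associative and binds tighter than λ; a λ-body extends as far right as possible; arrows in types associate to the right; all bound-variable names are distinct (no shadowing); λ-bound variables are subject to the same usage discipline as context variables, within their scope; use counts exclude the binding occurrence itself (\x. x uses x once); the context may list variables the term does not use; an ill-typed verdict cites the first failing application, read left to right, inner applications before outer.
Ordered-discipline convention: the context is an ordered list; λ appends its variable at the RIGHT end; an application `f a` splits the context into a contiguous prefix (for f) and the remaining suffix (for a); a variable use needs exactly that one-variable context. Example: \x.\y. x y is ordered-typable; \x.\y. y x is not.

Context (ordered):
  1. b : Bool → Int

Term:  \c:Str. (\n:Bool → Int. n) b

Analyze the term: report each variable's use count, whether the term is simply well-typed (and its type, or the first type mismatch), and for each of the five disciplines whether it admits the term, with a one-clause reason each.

usage: b=1, c (λ-bound)=0, n (λ-bound)=1
uses in reading order: n, b
typing: well-typed — term : Str → Bool → Int
ordered ✗ (unused: c — weakening required)
linear ✗ (unused: c — weakening required)
affine ✓ (no duplicate uses among b, c, n)
relevant ✗ (unused: c — weakening required)
unrestricted ✓ (simply typable at Str → Bool → Int; W, C, E all held)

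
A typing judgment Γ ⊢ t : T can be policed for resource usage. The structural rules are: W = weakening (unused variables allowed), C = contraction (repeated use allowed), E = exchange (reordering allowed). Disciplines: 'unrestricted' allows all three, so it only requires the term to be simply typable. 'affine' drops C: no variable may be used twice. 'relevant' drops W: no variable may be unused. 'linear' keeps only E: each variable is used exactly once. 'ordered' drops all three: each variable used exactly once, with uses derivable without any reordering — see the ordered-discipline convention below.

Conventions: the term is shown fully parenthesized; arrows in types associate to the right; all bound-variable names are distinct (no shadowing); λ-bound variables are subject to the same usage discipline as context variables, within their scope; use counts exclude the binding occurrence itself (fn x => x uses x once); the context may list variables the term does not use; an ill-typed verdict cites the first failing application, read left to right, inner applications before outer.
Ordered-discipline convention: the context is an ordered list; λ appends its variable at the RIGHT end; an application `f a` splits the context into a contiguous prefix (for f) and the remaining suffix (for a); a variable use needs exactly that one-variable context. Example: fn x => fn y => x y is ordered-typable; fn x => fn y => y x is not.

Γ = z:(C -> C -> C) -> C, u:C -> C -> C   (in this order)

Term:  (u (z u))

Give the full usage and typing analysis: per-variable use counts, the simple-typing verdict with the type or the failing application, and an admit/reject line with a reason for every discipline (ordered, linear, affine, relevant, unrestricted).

use counts: z: 1×; u: 2×
uses in reading order: u, z, u
typing: the term checks, with type C -> C
ordered: ✗ — uses contraction: u ×2
linear: ✗ — uses contraction: u ×2
affine: ✗ — uses contraction: u ×2
relevant: ✓ — at least one use each (z, u)
unrestricted: ✓ — type-checks (C -> C) and nothing is barred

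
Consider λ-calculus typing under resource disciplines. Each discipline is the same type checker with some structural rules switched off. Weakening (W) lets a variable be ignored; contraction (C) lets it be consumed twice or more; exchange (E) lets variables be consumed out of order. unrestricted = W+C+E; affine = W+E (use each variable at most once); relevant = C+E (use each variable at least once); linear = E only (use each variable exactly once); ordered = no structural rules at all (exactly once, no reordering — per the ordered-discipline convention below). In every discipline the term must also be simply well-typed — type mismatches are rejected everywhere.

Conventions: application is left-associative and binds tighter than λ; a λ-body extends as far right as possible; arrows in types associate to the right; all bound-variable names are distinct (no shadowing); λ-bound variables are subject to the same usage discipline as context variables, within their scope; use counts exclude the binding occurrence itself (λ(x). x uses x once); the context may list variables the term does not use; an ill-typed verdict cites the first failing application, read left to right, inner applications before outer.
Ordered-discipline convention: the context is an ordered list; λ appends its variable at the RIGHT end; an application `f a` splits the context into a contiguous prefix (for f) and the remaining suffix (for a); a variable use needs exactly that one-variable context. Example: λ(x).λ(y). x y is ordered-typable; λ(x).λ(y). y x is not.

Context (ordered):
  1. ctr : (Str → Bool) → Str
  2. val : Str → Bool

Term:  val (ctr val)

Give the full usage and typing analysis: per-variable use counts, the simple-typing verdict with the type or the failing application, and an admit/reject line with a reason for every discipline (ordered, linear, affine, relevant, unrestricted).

use counts: ctr=1, val=2
left-to-right use order: val, ctr, val
typing: the term checks, with type Bool
ordered: ✗, val ×2 used more than once (contraction)
linear: ✗, val ×2 used more than once (contraction)
affine: ✗, val ×2 used more than once (contraction)
relevant: ✓, ctr, val: all used, weakening unneeded
unrestricted: ✓, typability at Bool is all that's needed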